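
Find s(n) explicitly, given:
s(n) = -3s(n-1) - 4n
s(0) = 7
First-order linear with linear forcing.
Homogeneous solution: s_h(n) = A·(-3)^n.
Try particular s_p(n) = pn + q. Substituting:
  pn + q = -3(p(n-1) + q) - 4n.
Matching the n-coefficient: p = -3p - 4 ⇒ p = -1.
Matching constants: q = 3p - 3q ⇒ q = - \frac{3}{4}.
General: s(n) = A·(-3)^n - n - \frac{3}{4}.
Apply s(0) = 7: A - \frac{3}{4} = 7 ⇒ A = \frac{31}{4}.
So s(n) = \frac{31 \left(-3\right)^{n}}{4} - n - \frac{3}{4}.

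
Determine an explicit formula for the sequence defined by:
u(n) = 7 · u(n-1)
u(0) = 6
Pure geometric recurrence with ratio 7.
By induction u(n) = u(0) · (7)^n = 6 \cdot 7^{n}.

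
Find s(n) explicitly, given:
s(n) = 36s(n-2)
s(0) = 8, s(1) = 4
Characteristic equation: x² - 36 = 0, which factors as (x - (6))(x - (-6)) = 0.
Roots r₁ = 6, r₂ = -6 (distinct).
General solution: s(n) = A·(6)^n + B·(-6)^n.
From s(0) = 8: A + B = 8.
From s(1) = 4: 6A - 6B = 4.
Solving: A = \frac{13}{3}, B = \frac{11}{3}.
So s(n) = \frac{11 \left(-6\right)^{n}}{3} + \frac{13 \cdot 6^{n}}{3}.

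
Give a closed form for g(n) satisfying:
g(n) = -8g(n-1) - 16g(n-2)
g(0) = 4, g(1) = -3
Characteristic equation: x² + 8x + 16 = 0, which is (x - (-4))².
Repeated root r = -4.
General solution: g(n) = (A + Bn)·(-4)^n.
From g(0) = 4: A = 4.
From g(1) = -3: (A + B)·(-4) = -3 ⇒ B = - \frac{13}{4}.
So g(n) = \left(4 - \frac{13 n}{4}\right) \cdot (-4)^n.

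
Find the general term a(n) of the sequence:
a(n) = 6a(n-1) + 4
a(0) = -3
First-order linear non-homogeneous.
Homogeneous solution: a_h(n) = A·(6)^n.
Try constant particular solution a_p = K: K = 6K + 4 ⇒ K = - \frac{4}{5}.
General: a(n) = A·(6)^n - \frac{4}{5}.
Apply a(0) = -3: A - \frac{4}{5} = -3 ⇒ A = - \frac{11}{5}.
So a(n) = - \frac{11 \cdot 6^{n}}{5} - \frac{4}{5}.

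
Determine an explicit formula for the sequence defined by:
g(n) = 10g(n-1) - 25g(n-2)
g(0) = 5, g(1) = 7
Characteristic equation: x² - 10x + 25 = 0, which is (x - (5))².
Repeated root r = 5.
General solution: g(n) = (A + Bn)·(5)^n.
From g(0) = 5: A = 5.
From g(1) = 7: (A + B)·(5) = 7 ⇒ B = - \frac{18}{5}.
So g(n) = \left(5 - \frac{18 n}{5}\right) \cdot (5)^n.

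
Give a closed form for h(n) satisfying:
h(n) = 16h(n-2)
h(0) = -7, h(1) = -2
Characteristic equation: x² - 16 = 0, which factors as (x - (4))(x - (-4)) = 0.
Roots r₁ = 4, r₂ = -4 (distinct).
General solution: h(n) = A·(4)^n + B·(-4)^n.
From h(0) = -7: A + B = -7.
From h(1) = -2: 4A - 4B = -2.
Solving: A = - \frac{15}{4}, B = - \frac{13}{4}.
So h(n) = - \frac{13 \left(-4\right)^{n}}{4} - \frac{15 \cdot 4^{n}}{4}.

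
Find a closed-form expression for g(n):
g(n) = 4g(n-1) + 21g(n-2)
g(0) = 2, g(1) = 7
Characteristic equation: x² - 4x - 21 = 0, which factors as (x - (-3))(x - (7)) = 0.
Roots r₁ = -3, r₂ = 7 (distinct).
General solution: g(n) = A·(-3)^n + B·(7)^n.
From g(0) = 2: A + B = 2.
From g(1) = 7: -3A + 7B = 7.
Solving: A = \frac{7}{10}, B = \frac{13}{10}.
So g(n) = \frac{7 \left(-3\right)^{n}}{10} + \frac{13 \cdot 7^{n}}{10}.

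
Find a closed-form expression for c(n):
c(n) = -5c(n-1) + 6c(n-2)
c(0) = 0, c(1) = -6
Characteristic equation: x² + 5x - 6 = 0, which factors as (x - (1))(x - (-6)) = 0.
Roots r₁ = 1, r₂ = -6 (distinct).
General solution: c(n) = A·(1)^n + B·(-6)^n.
From c(0) = 0: A + B = 0.
From c(1) = -6: A - 6B = -6.
Solving: A = - \frac{6}{7}, B = \frac{6}{7}.
So c(n) = \frac{6 \left(-6\right)^{n}}{7} - \frac{6}{7}.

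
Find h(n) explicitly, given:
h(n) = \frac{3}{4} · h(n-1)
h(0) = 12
Pure geometric recurrence with ratio \frac{3}{4}.
By induction h(n) = h(0) · (\frac{3}{4})^n = 12 \left(\frac{3}{4}\right)^{n}.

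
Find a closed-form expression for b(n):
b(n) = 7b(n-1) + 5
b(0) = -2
First-order linear non-homogeneous.
Homogeneous solution: b_h(n) = A·(7)^n.
Try constant particular solution b_p = K: K = 7K + 5 ⇒ K = - \frac{5}{6}.
General: b(n) = A·(7)^n - \frac{5}{6}.
Apply b(0) = -2: A - \frac{5}{6} = -2 ⇒ A = - \frac{7}{6}.
So b(n) = - \frac{7 \cdot 7^{n}}{6} - \frac{5}{6}.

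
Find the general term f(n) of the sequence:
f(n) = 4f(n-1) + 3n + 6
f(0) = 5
First-order linear with linear forcing.
Homogeneous solution: f_h(n) = A·(4)^n.
Try particular f_p(n) = pn + q. Substituting:
  pn + q = 4(p(n-1) + q) + 3n + 6.
Matching the n-coefficient: p = 4p + 3 ⇒ p = -1.
Matching constants: q = -4p + 4q + 6 ⇒ q = - \frac{10}{3}.
General: f(n) = A·(4)^n - n - \frac{10}{3}.
Apply f(0) = 5: A - \frac{10}{3} = 5 ⇒ A = \frac{25}{3}.
So f(n) = \frac{25 \cdot 4^{n}}{3} - n - \frac{10}{3}.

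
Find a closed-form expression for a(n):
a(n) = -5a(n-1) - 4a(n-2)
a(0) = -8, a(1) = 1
Characteristic equation: x² + 5x + 4 = 0, which factors as (x - (-1))(x - (-4)) = 0.
Roots r₁ = -1, r₂ = -4 (distinct).
General solution: a(n) = A·(-1)^n + B·(-4)^n.
From a(0) = -8: A + B = -8.
From a(1) = 1: -A - 4B = 1.
Solving: A = - \frac{31}{3}, B = \frac{7}{3}.
So a(n) = - \frac{31 \left(-1\right)^{n}}{3} + \frac{7 \left(-4\right)^{n}}{3}.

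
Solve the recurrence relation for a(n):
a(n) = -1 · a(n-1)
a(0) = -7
Pure geometric recurrence with ratio -1.
By induction a(n) = a(0) · (-1)^n = - 7 \left(-1\right)^{n}.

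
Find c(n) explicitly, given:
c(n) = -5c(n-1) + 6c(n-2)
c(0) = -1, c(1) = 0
Characteristic equation: x² + 5x - 6 = 0, which factors as (x - (-6))(x - (1)) = 0.
Roots r₁ = -6, r₂ = 1 (distinct).
General solution: c(n) = A·(-6)^n + B·(1)^n.
From c(0) = -1: A + B = -1.
From c(1) = 0: -6A + B = 0.
Solving: A = - \frac{1}{7}, B = - \frac{6}{7}.
So c(n) = - \frac{\left(-6\right)^{n}}{7} - \frac{6}{7}.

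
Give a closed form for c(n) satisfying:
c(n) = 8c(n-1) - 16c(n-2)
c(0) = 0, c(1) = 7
Characteristic equation: x² - 8x + 16 = 0, which is (x - (4))².
Repeated root r = 4.
General solution: c(n) = (A + Bn)·(4)^n.
From c(0) = 0: A = 0.
From c(1) = 7: (A + B)·(4) = 7 ⇒ B = \frac{7}{4}.
So c(n) = \left(\frac{7 n}{4}\right) \cdot (4)^n.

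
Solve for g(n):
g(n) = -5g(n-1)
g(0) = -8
This is a homogeneous first-order recurrence with ratio -5.
By induction g(n) = g(0) · (-5)^n = - 8 \left(-5\right)^{n}.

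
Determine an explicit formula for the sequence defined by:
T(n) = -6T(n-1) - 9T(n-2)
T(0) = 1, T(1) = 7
Characteristic equation: x² + 6x + 9 = 0, which is (x - (-3))².
Repeated root r = -3.
General solution: T(n) = (A + Bn)·(-3)^n.
From T(0) = 1: A = 1.
From T(1) = 7: (A + B)·(-3) = 7 ⇒ B = - \frac{10}{3}.
So T(n) = \left(1 - \frac{10 n}{3}\right) \cdot (-3)^n.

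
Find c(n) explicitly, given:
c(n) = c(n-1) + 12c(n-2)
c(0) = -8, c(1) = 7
Characteristic equation: x² - x - 12 = 0, which factors as (x - (-3))(x - (4)) = 0.
Roots r₁ = -3, r₂ = 4 (distinct).
General solution: c(n) = A·(-3)^n + B·(4)^n.
From c(0) = -8: A + B = -8.
From c(1) = 7: -3A + 4B = 7.
Solving: A = - \frac{39}{7}, B = - \frac{17}{7}.
So c(n) = - \frac{39 \left(-3\right)^{n}}{7} - \frac{17 \cdot 4^{n}}{7}.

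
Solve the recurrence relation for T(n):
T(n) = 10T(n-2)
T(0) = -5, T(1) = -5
Characteristic equation: x² - 10 = 0.
Discriminant Δ = (0)² + 4·(10) = 40.
Roots r₁,₂ = (0 ± √40)/2, so r₁ = \sqrt{10}, r₂ = - \sqrt{10}.
General solution: T(n) = A·r₁^n + B·r₂^n.
From the initial conditions, A + B = -5 and r₁A + r₂B = -5.
Since r₁ - r₂ = √40: A = (-5 - (-5)r₂)/√40 = - \frac{5}{2} - \frac{\sqrt{10}}{4}, and B = -5 - A = - \frac{5}{2} + \frac{\sqrt{10}}{4}.
So T(n) = \left(- \frac{5}{2} - \frac{\sqrt{10}}{4}\right)\left(\sqrt{10}\right)^n + \left(- \frac{5}{2} + \frac{\sqrt{10}}{4}\right)\left(- \sqrt{10}\right)^n.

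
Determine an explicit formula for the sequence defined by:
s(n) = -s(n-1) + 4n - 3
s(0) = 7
First-order linear with linear forcing.
Homogeneous solution: s_h(n) = A·(-1)^n.
Try particular s_p(n) = pn + q. Substituting:
  pn + q = -(p(n-1) + q) + 4n - 3.
Matching the n-coefficient: p = -p + 4 ⇒ p = 2.
Matching constants: q = p - q - 3 ⇒ q = - \frac{1}{2}.
General: s(n) = A·(-1)^n + 2 n - \frac{1}{2}.
Apply s(0) = 7: A - \frac{1}{2} = 7 ⇒ A = \frac{15}{2}.
So s(n) = \frac{15 \left(-1\right)^{n}}{2} + 2 n - \frac{1}{2}.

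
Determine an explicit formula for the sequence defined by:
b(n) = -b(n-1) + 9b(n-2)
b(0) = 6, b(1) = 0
Characteristic equation: x² + x - 9 = 0.
Discriminant Δ = (-1)² + 4·(9) = 37.
Roots r₁,₂ = (-1 ± √37)/2, so r₁ = - \frac{1}{2} + \frac{\sqrt{37}}{2}, r₂ = - \frac{\sqrt{37}}{2} - \frac{1}{2}.
General solution: b(n) = A·r₁^n + B·r₂^n.
From the initial conditions, A + B = 6 and r₁A + r₂B = 0.
Since r₁ - r₂ = √37: A = (0 - (6)r₂)/√37 = \frac{3 \sqrt{37}}{37} + 3, and B = 6 - A = 3 - \frac{3 \sqrt{37}}{37}.
So b(n) = \left(\frac{3 \sqrt{37}}{37} + 3\right)\left(- \frac{1}{2} + \frac{\sqrt{37}}{2}\right)^n + \left(3 - \frac{3 \sqrt{37}}{37}\right)\left(- \frac{\sqrt{37}}{2} - \frac{1}{2}\right)^n.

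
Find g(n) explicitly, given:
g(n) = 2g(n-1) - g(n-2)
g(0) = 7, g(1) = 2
Characteristic equation: x² - 2x + 1 = 0, which is (x - (1))².
Repeated root r = 1.
General solution: g(n) = (A + Bn)·(1)^n.
From g(0) = 7: A = 7.
From g(1) = 2: (A + B)·(1) = 2 ⇒ B = -5.
So g(n) = \left(7 - 5 n\right) \cdot (1)^n.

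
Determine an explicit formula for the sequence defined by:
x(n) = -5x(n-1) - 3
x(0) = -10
First-order linear non-homogeneous.
Homogeneous solution: x_h(n) = A·(-5)^n.
Try constant particular solution x_p = K: K = -5K - 3 ⇒ K = - \frac{1}{2}.
General: x(n) = A·(-5)^n - \frac{1}{2}.
Apply x(0) = -10: A - \frac{1}{2} = -10 ⇒ A = - \frac{19}{2}.
So x(n) = - \frac{19 \left(-5\right)^{n}}{2} - \frac{1}{2}.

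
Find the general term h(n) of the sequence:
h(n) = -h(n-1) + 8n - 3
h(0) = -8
First-order linear with linear forcing.
Homogeneous solution: h_h(n) = A·(-1)^n.
Try particular h_p(n) = pn + q. Substituting:
  pn + q = -(p(n-1) + q) + 8n - 3.
Matching the n-coefficient: p = -p + 8 ⇒ p = 4.
Matching constants: q = p - q - 3 ⇒ q = \frac{1}{2}.
General: h(n) = A·(-1)^n + 4 n + \frac{1}{2}.
Apply h(0) = -8: A + \frac{1}{2} = -8 ⇒ A = - \frac{17}{2}.
So h(n) = - \frac{17 \left(-1\right)^{n}}{2} + 4 n + \frac{1}{2}.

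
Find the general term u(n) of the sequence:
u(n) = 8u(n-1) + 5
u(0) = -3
First-order linear non-homogeneous.
Homogeneous solution: u_h(n) = A·(8)^n.
Try constant particular solution u_p = K: K = 8K + 5 ⇒ K = - \frac{5}{7}.
General: u(n) = A·(8)^n - \frac{5}{7}.
Apply u(0) = -3: A - \frac{5}{7} = -3 ⇒ A = - \frac{16}{7}.
So u(n) = - \frac{16 \cdot 8^{n}}{7} - \frac{5}{7}.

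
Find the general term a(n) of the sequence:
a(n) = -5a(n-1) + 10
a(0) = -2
First-order linear non-homogeneous.
Homogeneous solution: a_h(n) = A·(-5)^n.
Try constant particular solution a_p = K: K = -5K + 10 ⇒ K = \frac{5}{3}.
General: a(n) = A·(-5)^n + \frac{5}{3}.
Apply a(0) = -2: A + \frac{5}{3} = -2 ⇒ A = - \frac{11}{3}.
So a(n) = \frac{5}{3} - \frac{11 \left(-5\right)^{n}}{3}.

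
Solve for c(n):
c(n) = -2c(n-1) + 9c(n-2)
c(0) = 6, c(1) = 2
Characteristic equation: x² + 2x - 9 = 0.
Discriminant Δ = (-2)² + 4·(9) = 40.
Roots r₁,₂ = (-2 ± √40)/2, so r₁ = -1 + \sqrt{10}, r₂ = - \sqrt{10} - 1.
General solution: c(n) = A·r₁^n + B·r₂^n.
From the initial conditions, A + B = 6 and r₁A + r₂B = 2.
Since r₁ - r₂ = √40: A = (2 - (6)r₂)/√40 = \frac{2 \sqrt{10}}{5} + 3, and B = 6 - A = 3 - \frac{2 \sqrt{10}}{5}.
So c(n) = \left(\frac{2 \sqrt{10}}{5} + 3\right)\left(-1 + \sqrt{10}\right)^n + \left(3 - \frac{2 \sqrt{10}}{5}\right)\left(- \sqrt{10} - 1\right)^n.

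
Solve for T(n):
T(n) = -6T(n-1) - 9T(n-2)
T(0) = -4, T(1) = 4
Characteristic equation: x² + 6x + 9 = 0, which is (x - (-3))².
Repeated root r = -3.
General solution: T(n) = (A + Bn)·(-3)^n.
From T(0) = -4: A = -4.
From T(1) = 4: (A + B)·(-3) = 4 ⇒ B = \frac{8}{3}.
So T(n) = \left(\frac{8 n}{3} - 4\right) \cdot (-3)^n.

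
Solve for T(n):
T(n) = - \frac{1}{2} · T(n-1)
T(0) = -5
Pure geometric recurrence with ratio - \frac{1}{2}.
By induction T(n) = T(0) · (- \frac{1}{2})^n = - 5 \left(- \frac{1}{2}\right)^{n}.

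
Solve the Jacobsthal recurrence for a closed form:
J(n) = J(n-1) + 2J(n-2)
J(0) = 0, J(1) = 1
This is the Jacobsthal sequence.
Characteristic equation: x² - x - 2 = 0; roots r₁ = 2, r₂ = -1.
General: J(n) = A·r₁^n + B·r₂^n. Solving with J(0)=0, J(1)=1 gives A = \frac{1}{3}, B = - \frac{1}{3}.
So J(n) = - \frac{\left(-1\right)^{n}}{3} + \frac{2^{n}}{3}.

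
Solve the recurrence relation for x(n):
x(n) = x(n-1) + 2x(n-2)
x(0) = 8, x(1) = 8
Characteristic equation: x² - x - 2 = 0, which factors as (x - (2))(x - (-1)) = 0.
Roots r₁ = 2, r₂ = -1 (distinct).
General solution: x(n) = A·(2)^n + B·(-1)^n.
From x(0) = 8: A + B = 8.
From x(1) = 8: 2A - B = 8.
Solving: A = \frac{16}{3}, B = \frac{8}{3}.
So x(n) = \frac{8 \left(-1\right)^{n}}{3} + \frac{16 \cdot 2^{n}}{3}.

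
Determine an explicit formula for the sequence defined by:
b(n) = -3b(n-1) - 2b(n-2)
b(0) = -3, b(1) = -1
Characteristic equation: x² + 3x + 2 = 0, which factors as (x - (-2))(x - (-1)) = 0.
Roots r₁ = -2, r₂ = -1 (distinct).
General solution: b(n) = A·(-2)^n + B·(-1)^n.
From b(0) = -3: A + B = -3.
From b(1) = -1: -2A - B = -1.
Solving: A = 4, B = -7.
So b(n) = - 7 \left(-1\right)^{n} + 4 \left(-2\right)^{n}.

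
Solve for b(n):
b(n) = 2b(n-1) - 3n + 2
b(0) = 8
First-order linear with linear forcing.
Homogeneous solution: b_h(n) = A·(2)^n.
Try particular b_p(n) = pn + q. Substituting:
  pn + q = 2(p(n-1) + q) - 3n + 2.
Matching the n-coefficient: p = 2p - 3 ⇒ p = 3.
Matching constants: q = -2p + 2q + 2 ⇒ q = 4.
General: b(n) = A·(2)^n + 3 n + 4.
Apply b(0) = 8: A + 4 = 8 ⇒ A = 4.
So b(n) = 4 \cdot 2^{n} + 3 n + 4.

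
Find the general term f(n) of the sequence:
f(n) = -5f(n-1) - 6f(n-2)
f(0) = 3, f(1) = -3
Characteristic equation: x² + 5x + 6 = 0, which factors as (x - (-2))(x - (-3)) = 0.
Roots r₁ = -2, r₂ = -3 (distinct).
General solution: f(n) = A·(-2)^n + B·(-3)^n.
From f(0) = 3: A + B = 3.
From f(1) = -3: -2A - 3B = -3.
Solving: A = 6, B = -3.
So f(n) = 6 \left(-2\right)^{n} - 3 \left(-3\right)^{n}.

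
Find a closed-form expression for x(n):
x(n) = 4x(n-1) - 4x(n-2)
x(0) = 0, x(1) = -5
Characteristic equation: x² - 4x + 4 = 0, which is (x - (2))².
Repeated root r = 2.
General solution: x(n) = (A + Bn)·(2)^n.
From x(0) = 0: A = 0.
From x(1) = -5: (A + B)·(2) = -5 ⇒ B = - \frac{5}{2}.
So x(n) = \left(- \frac{5 n}{2}\right) \cdot (2)^n.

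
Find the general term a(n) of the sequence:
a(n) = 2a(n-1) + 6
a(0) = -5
First-order linear non-homogeneous.
Homogeneous solution: a_h(n) = A·(2)^n.
Try constant particular solution a_p = K: K = 2K + 6 ⇒ K = -6.
General: a(n) = A·(2)^n - 6.
Apply a(0) = -5: A - 6 = -5 ⇒ A = 1.
So a(n) = 2^{n} - 6.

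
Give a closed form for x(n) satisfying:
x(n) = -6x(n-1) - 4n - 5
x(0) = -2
First-order linear with linear forcing.
Homogeneous solution: x_h(n) = A·(-6)^n.
Try particular x_p(n) = pn + q. Substituting:
  pn + q = -6(p(n-1) + q) - 4n - 5.
Matching the n-coefficient: p = -6p - 4 ⇒ p = - \frac{4}{7}.
Matching constants: q = 6p - 6q - 5 ⇒ q = - \frac{59}{49}.
General: x(n) = A·(-6)^n - \frac{4 n}{7} - \frac{59}{49}.
Apply x(0) = -2: A - \frac{59}{49} = -2 ⇒ A = - \frac{39}{49}.
So x(n) = - \frac{39 \left(-6\right)^{n}}{49} - \frac{4 n}{7} - \frac{59}{49}.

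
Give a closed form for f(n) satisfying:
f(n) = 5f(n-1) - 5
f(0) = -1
First-order linear non-homogeneous.
Homogeneous solution: f_h(n) = A·(5)^n.
Try constant particular solution f_p = K: K = 5K - 5 ⇒ K = \frac{5}{4}.
General: f(n) = A·(5)^n + \frac{5}{4}.
Apply f(0) = -1: A + \frac{5}{4} = -1 ⇒ A = - \frac{9}{4}.
So f(n) = \frac{5}{4} - \frac{9 \cdot 5^{n}}{4}.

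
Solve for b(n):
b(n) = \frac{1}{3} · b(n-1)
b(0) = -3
Pure geometric recurrence with ratio \frac{1}{3}.
By induction b(n) = b(0) · (\frac{1}{3})^n = - 3 \cdot 3^{- n}.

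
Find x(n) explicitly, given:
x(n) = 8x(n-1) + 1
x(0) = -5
First-order linear non-homogeneous.
Homogeneous solution: x_h(n) = A·(8)^n.
Try constant particular solution x_p = K: K = 8K + 1 ⇒ K = - \frac{1}{7}.
General: x(n) = A·(8)^n - \frac{1}{7}.
Apply x(0) = -5: A - \frac{1}{7} = -5 ⇒ A = - \frac{34}{7}.
So x(n) = - \frac{34 \cdot 8^{n}}{7} - \frac{1}{7}.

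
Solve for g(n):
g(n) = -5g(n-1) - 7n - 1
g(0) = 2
First-order linear with linear forcing.
Homogeneous solution: g_h(n) = A·(-5)^n.
Try particular g_p(n) = pn + q. Substituting:
  pn + q = -5(p(n-1) + q) - 7n - 1.
Matching the n-coefficient: p = -5p - 7 ⇒ p = - \frac{7}{6}.
Matching constants: q = 5p - 5q - 1 ⇒ q = - \frac{41}{36}.
General: g(n) = A·(-5)^n - \frac{7 n}{6} - \frac{41}{36}.
Apply g(0) = 2: A - \frac{41}{36} = 2 ⇒ A = \frac{113}{36}.
So g(n) = \frac{113 \left(-5\right)^{n}}{36} - \frac{7 n}{6} - \frac{41}{36}.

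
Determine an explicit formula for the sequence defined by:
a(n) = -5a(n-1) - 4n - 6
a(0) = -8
First-order linear with linear forcing.
Homogeneous solution: a_h(n) = A·(-5)^n.
Try particular a_p(n) = pn + q. Substituting:
  pn + q = -5(p(n-1) + q) - 4n - 6.
Matching the n-coefficient: p = -5p - 4 ⇒ p = - \frac{2}{3}.
Matching constants: q = 5p - 5q - 6 ⇒ q = - \frac{14}{9}.
General: a(n) = A·(-5)^n - \frac{2 n}{3} - \frac{14}{9}.
Apply a(0) = -8: A - \frac{14}{9} = -8 ⇒ A = - \frac{58}{9}.
So a(n) = - \frac{58 \left(-5\right)^{n}}{9} - \frac{2 n}{3} - \frac{14}{9}.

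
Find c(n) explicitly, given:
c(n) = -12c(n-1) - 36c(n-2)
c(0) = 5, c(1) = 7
Characteristic equation: x² + 12x + 36 = 0, which is (x - (-6))².
Repeated root r = -6.
General solution: c(n) = (A + Bn)·(-6)^n.
From c(0) = 5: A = 5.
From c(1) = 7: (A + B)·(-6) = 7 ⇒ B = - \frac{37}{6}.
So c(n) = \left(5 - \frac{37 n}{6}\right) \cdot (-6)^n.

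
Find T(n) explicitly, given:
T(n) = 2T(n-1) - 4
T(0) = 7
First-order linear non-homogeneous.
Homogeneous solution: T_h(n) = A·(2)^n.
Try constant particular solution T_p = K: K = 2K - 4 ⇒ K = 4.
General: T(n) = A·(2)^n + 4.
Apply T(0) = 7: A + 4 = 7 ⇒ A = 3.
So T(n) = 3 \cdot 2^{n} + 4.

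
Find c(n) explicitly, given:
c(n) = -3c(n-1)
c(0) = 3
This is a homogeneous first-order recurrence with ratio -3.
By induction c(n) = c(0) · (-3)^n = 3 \left(-3\right)^{n}.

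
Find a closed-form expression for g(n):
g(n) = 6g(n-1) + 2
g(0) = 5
First-order linear non-homogeneous.
Homogeneous solution: g_h(n) = A·(6)^n.
Try constant particular solution g_p = K: K = 6K + 2 ⇒ K = - \frac{2}{5}.
General: g(n) = A·(6)^n - \frac{2}{5}.
Apply g(0) = 5: A - \frac{2}{5} = 5 ⇒ A = \frac{27}{5}.
So g(n) = \frac{27 \cdot 6^{n}}{5} - \frac{2}{5}.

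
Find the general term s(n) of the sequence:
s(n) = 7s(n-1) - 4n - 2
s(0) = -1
First-order linear with linear forcing.
Homogeneous solution: s_h(n) = A·(7)^n.
Try particular s_p(n) = pn + q. Substituting:
  pn + q = 7(p(n-1) + q) - 4n - 2.
Matching the n-coefficient: p = 7p - 4 ⇒ p = \frac{2}{3}.
Matching constants: q = -7p + 7q - 2 ⇒ q = \frac{10}{9}.
General: s(n) = A·(7)^n + \frac{2 n}{3} + \frac{10}{9}.
Apply s(0) = -1: A + \frac{10}{9} = -1 ⇒ A = - \frac{19}{9}.
So s(n) = - \frac{19 \cdot 7^{n}}{9} + \frac{2 n}{3} + \frac{10}{9}.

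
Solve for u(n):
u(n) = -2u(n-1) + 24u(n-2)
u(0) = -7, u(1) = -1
Characteristic equation: x² + 2x - 24 = 0, which factors as (x - (-6))(x - (4)) = 0.
Roots r₁ = -6, r₂ = 4 (distinct).
General solution: u(n) = A·(-6)^n + B·(4)^n.
From u(0) = -7: A + B = -7.
From u(1) = -1: -6A + 4B = -1.
Solving: A = - \frac{27}{10}, B = - \frac{43}{10}.
So u(n) = - \frac{27 \left(-6\right)^{n}}{10} - \frac{43 \cdot 4^{n}}{10}.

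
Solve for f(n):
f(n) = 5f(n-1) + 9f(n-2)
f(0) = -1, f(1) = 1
Characteristic equation: x² - 5x - 9 = 0.
Discriminant Δ = (5)² + 4·(9) = 61.
Roots r₁,₂ = (5 ± √61)/2, so r₁ = \frac{5}{2} + \frac{\sqrt{61}}{2}, r₂ = \frac{5}{2} - \frac{\sqrt{61}}{2}.
General solution: f(n) = A·r₁^n + B·r₂^n.
From the initial conditions, A + B = -1 and r₁A + r₂B = 1.
Since r₁ - r₂ = √61: A = (1 - (-1)r₂)/√61 = - \frac{1}{2} + \frac{7 \sqrt{61}}{122}, and B = -1 - A = - \frac{1}{2} - \frac{7 \sqrt{61}}{122}.
So f(n) = \left(- \frac{1}{2} + \frac{7 \sqrt{61}}{122}\right)\left(\frac{5}{2} + \frac{\sqrt{61}}{2}\right)^n + \left(- \frac{1}{2} - \frac{7 \sqrt{61}}{122}\right)\left(\frac{5}{2} - \frac{\sqrt{61}}{2}\right)^n.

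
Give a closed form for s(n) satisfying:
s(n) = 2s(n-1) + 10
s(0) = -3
First-order linear non-homogeneous.
Homogeneous solution: s_h(n) = A·(2)^n.
Try constant particular solution s_p = K: K = 2K + 10 ⇒ K = -10.
General: s(n) = A·(2)^n - 10.
Apply s(0) = -3: A - 10 = -3 ⇒ A = 7.
So s(n) = 7 \cdot 2^{n} - 10.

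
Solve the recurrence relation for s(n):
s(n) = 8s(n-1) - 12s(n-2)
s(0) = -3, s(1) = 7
Characteristic equation: x² - 8x + 12 = 0, which factors as (x - (2))(x - (6)) = 0.
Roots r₁ = 2, r₂ = 6 (distinct).
General solution: s(n) = A·(2)^n + B·(6)^n.
From s(0) = -3: A + B = -3.
From s(1) = 7: 2A + 6B = 7.
Solving: A = - \frac{25}{4}, B = \frac{13}{4}.
So s(n) = - \frac{25 \cdot 2^{n}}{4} + \frac{13 \cdot 6^{n}}{4}.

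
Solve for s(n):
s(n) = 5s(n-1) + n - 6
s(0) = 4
First-order linear with linear forcing.
Homogeneous solution: s_h(n) = A·(5)^n.
Try particular s_p(n) = pn + q. Substituting:
  pn + q = 5(p(n-1) + q) + n - 6.
Matching the n-coefficient: p = 5p + 1 ⇒ p = - \frac{1}{4}.
Matching constants: q = -5p + 5q - 6 ⇒ q = \frac{19}{16}.
General: s(n) = A·(5)^n - \frac{n}{4} + \frac{19}{16}.
Apply s(0) = 4: A + \frac{19}{16} = 4 ⇒ A = \frac{45}{16}.
So s(n) = \frac{45 \cdot 5^{n}}{16} - \frac{n}{4} + \frac{19}{16}.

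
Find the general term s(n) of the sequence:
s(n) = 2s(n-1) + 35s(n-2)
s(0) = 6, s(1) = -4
Characteristic equation: x² - 2x - 35 = 0, which factors as (x - (-5))(x - (7)) = 0.
Roots r₁ = -5, r₂ = 7 (distinct).
General solution: s(n) = A·(-5)^n + B·(7)^n.
From s(0) = 6: A + B = 6.
From s(1) = -4: -5A + 7B = -4.
Solving: A = \frac{23}{6}, B = \frac{13}{6}.
So s(n) = \frac{23 \left(-5\right)^{n}}{6} + \frac{13 \cdot 7^{n}}{6}.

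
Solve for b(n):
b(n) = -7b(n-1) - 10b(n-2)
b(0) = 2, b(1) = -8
Characteristic equation: x² + 7x + 10 = 0, which factors as (x - (-5))(x - (-2)) = 0.
Roots r₁ = -5, r₂ = -2 (distinct).
General solution: b(n) = A·(-5)^n + B·(-2)^n.
From b(0) = 2: A + B = 2.
From b(1) = -8: -5A - 2B = -8.
Solving: A = \frac{4}{3}, B = \frac{2}{3}.
So b(n) = \frac{2 \left(-2\right)^{n}}{3} + \frac{4 \left(-5\right)^{n}}{3}.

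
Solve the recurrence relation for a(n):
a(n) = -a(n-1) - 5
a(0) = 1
First-order linear non-homogeneous.
Homogeneous solution: a_h(n) = A·(-1)^n.
Try constant particular solution a_p = K: K = -K - 5 ⇒ K = - \frac{5}{2}.
General: a(n) = A·(-1)^n - \frac{5}{2}.
Apply a(0) = 1: A - \frac{5}{2} = 1 ⇒ A = \frac{7}{2}.
So a(n) = \frac{7 \left(-1\right)^{n}}{2} - \frac{5}{2}.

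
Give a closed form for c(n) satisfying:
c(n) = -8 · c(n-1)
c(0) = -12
Pure geometric recurrence with ratio -8.
By induction c(n) = c(0) · (-8)^n = - 12 \left(-8\right)^{n}.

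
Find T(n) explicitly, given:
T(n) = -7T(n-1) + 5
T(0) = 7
First-order linear non-homogeneous.
Homogeneous solution: T_h(n) = A·(-7)^n.
Try constant particular solution T_p = K: K = -7K + 5 ⇒ K = \frac{5}{8}.
General: T(n) = A·(-7)^n + \frac{5}{8}.
Apply T(0) = 7: A + \frac{5}{8} = 7 ⇒ A = \frac{51}{8}.
So T(n) = \frac{51 \left(-7\right)^{n}}{8} + \frac{5}{8}.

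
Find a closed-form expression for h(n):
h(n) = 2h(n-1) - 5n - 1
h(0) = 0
First-order linear with linear forcing.
Homogeneous solution: h_h(n) = A·(2)^n.
Try particular h_p(n) = pn + q. Substituting:
  pn + q = 2(p(n-1) + q) - 5n - 1.
Matching the n-coefficient: p = 2p - 5 ⇒ p = 5.
Matching constants: q = -2p + 2q - 1 ⇒ q = 11.
General: h(n) = A·(2)^n + 5 n + 11.
Apply h(0) = 0: A + 11 = 0 ⇒ A = -11.
So h(n) = - 11 \cdot 2^{n} + 5 n + 11.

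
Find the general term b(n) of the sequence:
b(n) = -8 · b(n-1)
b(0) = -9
Pure geometric recurrence with ratio -8.
By induction b(n) = b(0) · (-8)^n = - 9 \left(-8\right)^{n}.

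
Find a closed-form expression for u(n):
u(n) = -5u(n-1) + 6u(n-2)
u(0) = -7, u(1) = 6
Characteristic equation: x² + 5x - 6 = 0, which factors as (x - (1))(x - (-6)) = 0.
Roots r₁ = 1, r₂ = -6 (distinct).
General solution: u(n) = A·(1)^n + B·(-6)^n.
From u(0) = -7: A + B = -7.
From u(1) = 6: A - 6B = 6.
Solving: A = - \frac{36}{7}, B = - \frac{13}{7}.
So u(n) = - \frac{13 \left(-6\right)^{n}}{7} - \frac{36}{7}.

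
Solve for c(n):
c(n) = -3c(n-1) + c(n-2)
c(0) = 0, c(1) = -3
Characteristic equation: x² + 3x - 1 = 0.
Discriminant Δ = (-3)² + 4·(1) = 13.
Roots r₁,₂ = (-3 ± √13)/2, so r₁ = - \frac{3}{2} + \frac{\sqrt{13}}{2}, r₂ = - \frac{\sqrt{13}}{2} - \frac{3}{2}.
General solution: c(n) = A·r₁^n + B·r₂^n.
From the initial conditions, A + B = 0 and r₁A + r₂B = -3.
Since r₁ - r₂ = √13: A = (-3 - (0)r₂)/√13 = - \frac{3 \sqrt{13}}{13}, and B = 0 - A = \frac{3 \sqrt{13}}{13}.
So c(n) = \left(- \frac{3 \sqrt{13}}{13}\right)\left(- \frac{3}{2} + \frac{\sqrt{13}}{2}\right)^n + \left(\frac{3 \sqrt{13}}{13}\right)\left(- \frac{\sqrt{13}}{2} - \frac{3}{2}\right)^n.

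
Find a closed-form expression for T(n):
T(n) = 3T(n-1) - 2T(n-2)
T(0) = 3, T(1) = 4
Characteristic equation: x² - 3x + 2 = 0, which factors as (x - (1))(x - (2)) = 0.
Roots r₁ = 1, r₂ = 2 (distinct).
General solution: T(n) = A·(1)^n + B·(2)^n.
From T(0) = 3: A + B = 3.
From T(1) = 4: A + 2B = 4.
Solving: A = 2, B = 1.
So T(n) = 2^{n} + 2.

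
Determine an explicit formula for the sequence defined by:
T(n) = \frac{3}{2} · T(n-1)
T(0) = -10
Pure geometric recurrence with ratio \frac{3}{2}.
By induction T(n) = T(0) · (\frac{3}{2})^n = - 10 \left(\frac{3}{2}\right)^{n}.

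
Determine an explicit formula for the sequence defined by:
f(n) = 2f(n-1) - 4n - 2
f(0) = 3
First-order linear with linear forcing.
Homogeneous solution: f_h(n) = A·(2)^n.
Try particular f_p(n) = pn + q. Substituting:
  pn + q = 2(p(n-1) + q) - 4n - 2.
Matching the n-coefficient: p = 2p - 4 ⇒ p = 4.
Matching constants: q = -2p + 2q - 2 ⇒ q = 10.
General: f(n) = A·(2)^n + 4 n + 10.
Apply f(0) = 3: A + 10 = 3 ⇒ A = -7.
So f(n) = - 7 \cdot 2^{n} + 4 n + 10.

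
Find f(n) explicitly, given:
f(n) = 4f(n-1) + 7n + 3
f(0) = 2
First-order linear with linear forcing.
Homogeneous solution: f_h(n) = A·(4)^n.
Try particular f_p(n) = pn + q. Substituting:
  pn + q = 4(p(n-1) + q) + 7n + 3.
Matching the n-coefficient: p = 4p + 7 ⇒ p = - \frac{7}{3}.
Matching constants: q = -4p + 4q + 3 ⇒ q = - \frac{37}{9}.
General: f(n) = A·(4)^n - \frac{7 n}{3} - \frac{37}{9}.
Apply f(0) = 2: A - \frac{37}{9} = 2 ⇒ A = \frac{55}{9}.
So f(n) = \frac{55 \cdot 4^{n}}{9} - \frac{7 n}{3} - \frac{37}{9}.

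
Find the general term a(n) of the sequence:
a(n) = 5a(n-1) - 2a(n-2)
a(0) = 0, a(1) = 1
Characteristic equation: x² - 5x + 2 = 0.
Discriminant Δ = (5)² + 4·(-2) = 17.
Roots r₁,₂ = (5 ± √17)/2, so r₁ = \frac{\sqrt{17}}{2} + \frac{5}{2}, r₂ = \frac{5}{2} - \frac{\sqrt{17}}{2}.
General solution: a(n) = A·r₁^n + B·r₂^n.
From the initial conditions, A + B = 0 and r₁A + r₂B = 1.
Since r₁ - r₂ = √17: A = (1 - (0)r₂)/√17 = \frac{\sqrt{17}}{17}, and B = 0 - A = - \frac{\sqrt{17}}{17}.
So a(n) = \left(\frac{\sqrt{17}}{17}\right)\left(\frac{\sqrt{17}}{2} + \frac{5}{2}\right)^n + \left(- \frac{\sqrt{17}}{17}\right)\left(\frac{5}{2} - \frac{\sqrt{17}}{2}\right)^n.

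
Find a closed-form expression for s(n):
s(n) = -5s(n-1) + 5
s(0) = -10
First-order linear non-homogeneous.
Homogeneous solution: s_h(n) = A·(-5)^n.
Try constant particular solution s_p = K: K = -5K + 5 ⇒ K = \frac{5}{6}.
General: s(n) = A·(-5)^n + \frac{5}{6}.
Apply s(0) = -10: A + \frac{5}{6} = -10 ⇒ A = - \frac{65}{6}.
So s(n) = \frac{5}{6} - \frac{65 \left(-5\right)^{n}}{6}.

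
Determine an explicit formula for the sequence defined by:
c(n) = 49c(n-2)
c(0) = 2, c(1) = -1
Characteristic equation: x² - 49 = 0, which factors as (x - (-7))(x - (7)) = 0.
Roots r₁ = -7, r₂ = 7 (distinct).
General solution: c(n) = A·(-7)^n + B·(7)^n.
From c(0) = 2: A + B = 2.
From c(1) = -1: -7A + 7B = -1.
Solving: A = \frac{15}{14}, B = \frac{13}{14}.
So c(n) = \frac{15 \left(-7\right)^{n}}{14} + \frac{13 \cdot 7^{n}}{14}.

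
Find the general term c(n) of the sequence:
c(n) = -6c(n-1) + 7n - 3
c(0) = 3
First-order linear with linear forcing.
Homogeneous solution: c_h(n) = A·(-6)^n.
Try particular c_p(n) = pn + q. Substituting:
  pn + q = -6(p(n-1) + q) + 7n - 3.
Matching the n-coefficient: p = -6p + 7 ⇒ p = 1.
Matching constants: q = 6p - 6q - 3 ⇒ q = \frac{3}{7}.
General: c(n) = A·(-6)^n + n + \frac{3}{7}.
Apply c(0) = 3: A + \frac{3}{7} = 3 ⇒ A = \frac{18}{7}.
So c(n) = \frac{18 \left(-6\right)^{n}}{7} + n + \frac{3}{7}.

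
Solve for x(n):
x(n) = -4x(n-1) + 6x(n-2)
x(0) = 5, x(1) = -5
Characteristic equation: x² + 4x - 6 = 0.
Discriminant Δ = (-4)² + 4·(6) = 40.
Roots r₁,₂ = (-4 ± √40)/2, so r₁ = -2 + \sqrt{10}, r₂ = - \sqrt{10} - 2.
General solution: x(n) = A·r₁^n + B·r₂^n.
From the initial conditions, A + B = 5 and r₁A + r₂B = -5.
Since r₁ - r₂ = √40: A = (-5 - (5)r₂)/√40 = \frac{\sqrt{10}}{4} + \frac{5}{2}, and B = 5 - A = \frac{5}{2} - \frac{\sqrt{10}}{4}.
So x(n) = \left(\frac{\sqrt{10}}{4} + \frac{5}{2}\right)\left(-2 + \sqrt{10}\right)^n + \left(\frac{5}{2} - \frac{\sqrt{10}}{4}\right)\left(- \sqrt{10} - 2\right)^n.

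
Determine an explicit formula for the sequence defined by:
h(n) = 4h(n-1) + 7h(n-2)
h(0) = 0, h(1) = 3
Characteristic equation: x² - 4x - 7 = 0.
Discriminant Δ = (4)² + 4·(7) = 44.
Roots r₁,₂ = (4 ± √44)/2, so r₁ = 2 + \sqrt{11}, r₂ = 2 - \sqrt{11}.
General solution: h(n) = A·r₁^n + B·r₂^n.
From the initial conditions, A + B = 0 and r₁A + r₂B = 3.
Since r₁ - r₂ = √44: A = (3 - (0)r₂)/√44 = \frac{3 \sqrt{11}}{22}, and B = 0 - A = - \frac{3 \sqrt{11}}{22}.
So h(n) = \left(\frac{3 \sqrt{11}}{22}\right)\left(2 + \sqrt{11}\right)^n + \left(- \frac{3 \sqrt{11}}{22}\right)\left(2 - \sqrt{11}\right)^n.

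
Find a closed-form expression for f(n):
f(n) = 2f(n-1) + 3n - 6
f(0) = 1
First-order linear with linear forcing.
Homogeneous solution: f_h(n) = A·(2)^n.
Try particular f_p(n) = pn + q. Substituting:
  pn + q = 2(p(n-1) + q) + 3n - 6.
Matching the n-coefficient: p = 2p + 3 ⇒ p = -3.
Matching constants: q = -2p + 2q - 6 ⇒ q = 0.
General: f(n) = A·(2)^n - 3 n + 0.
Apply f(0) = 1: A + 0 = 1 ⇒ A = 1.
So f(n) = 2^{n} - 3 n.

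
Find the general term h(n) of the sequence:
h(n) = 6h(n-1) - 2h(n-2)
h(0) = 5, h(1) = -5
Characteristic equation: x² - 6x + 2 = 0.
Discriminant Δ = (6)² + 4·(-2) = 28.
Roots r₁,₂ = (6 ± √28)/2, so r₁ = \sqrt{7} + 3, r₂ = 3 - \sqrt{7}.
General solution: h(n) = A·r₁^n + B·r₂^n.
From the initial conditions, A + B = 5 and r₁A + r₂B = -5.
Since r₁ - r₂ = √28: A = (-5 - (5)r₂)/√28 = \frac{5}{2} - \frac{10 \sqrt{7}}{7}, and B = 5 - A = \frac{5}{2} + \frac{10 \sqrt{7}}{7}.
So h(n) = \left(\frac{5}{2} - \frac{10 \sqrt{7}}{7}\right)\left(\sqrt{7} + 3\right)^n + \left(\frac{5}{2} + \frac{10 \sqrt{7}}{7}\right)\left(3 - \sqrt{7}\right)^n.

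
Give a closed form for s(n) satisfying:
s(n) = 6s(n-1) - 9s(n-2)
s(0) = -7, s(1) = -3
Characteristic equation: x² - 6x + 9 = 0, which is (x - (3))².
Repeated root r = 3.
General solution: s(n) = (A + Bn)·(3)^n.
From s(0) = -7: A = -7.
From s(1) = -3: (A + B)·(3) = -3 ⇒ B = 6.
So s(n) = \left(6 n - 7\right) \cdot (3)^n.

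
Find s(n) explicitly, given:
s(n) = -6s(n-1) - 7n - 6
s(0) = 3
First-order linear with linear forcing.
Homogeneous solution: s_h(n) = A·(-6)^n.
Try particular s_p(n) = pn + q. Substituting:
  pn + q = -6(p(n-1) + q) - 7n - 6.
Matching the n-coefficient: p = -6p - 7 ⇒ p = -1.
Matching constants: q = 6p - 6q - 6 ⇒ q = - \frac{12}{7}.
General: s(n) = A·(-6)^n - n - \frac{12}{7}.
Apply s(0) = 3: A - \frac{12}{7} = 3 ⇒ A = \frac{33}{7}.
So s(n) = \frac{33 \left(-6\right)^{n}}{7} - n - \frac{12}{7}.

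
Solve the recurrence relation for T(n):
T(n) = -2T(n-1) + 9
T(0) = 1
First-order linear non-homogeneous.
Homogeneous solution: T_h(n) = A·(-2)^n.
Try constant particular solution T_p = K: K = -2K + 9 ⇒ K = 3.
General: T(n) = A·(-2)^n + 3.
Apply T(0) = 1: A + 3 = 1 ⇒ A = -2.
So T(n) = 3 - 2 \left(-2\right)^{n}.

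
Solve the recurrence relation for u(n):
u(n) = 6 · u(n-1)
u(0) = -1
Pure geometric recurrence with ratio 6.
By induction u(n) = u(0) · (6)^n = - 6^{n}.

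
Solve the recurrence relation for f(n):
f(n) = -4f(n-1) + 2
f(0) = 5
First-order linear non-homogeneous.
Homogeneous solution: f_h(n) = A·(-4)^n.
Try constant particular solution f_p = K: K = -4K + 2 ⇒ K = \frac{2}{5}.
General: f(n) = A·(-4)^n + \frac{2}{5}.
Apply f(0) = 5: A + \frac{2}{5} = 5 ⇒ A = \frac{23}{5}.
So f(n) = \frac{23 \left(-4\right)^{n}}{5} + \frac{2}{5}.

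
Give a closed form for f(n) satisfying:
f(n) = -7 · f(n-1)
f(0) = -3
Pure geometric recurrence with ratio -7.
By induction f(n) = f(0) · (-7)^n = - 3 \left(-7\right)^{n}.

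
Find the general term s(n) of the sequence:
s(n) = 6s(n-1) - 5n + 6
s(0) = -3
First-order linear with linear forcing.
Homogeneous solution: s_h(n) = A·(6)^n.
Try particular s_p(n) = pn + q. Substituting:
  pn + q = 6(p(n-1) + q) - 5n + 6.
Matching the n-coefficient: p = 6p - 5 ⇒ p = 1.
Matching constants: q = -6p + 6q + 6 ⇒ q = 0.
General: s(n) = A·(6)^n + n + 0.
Apply s(0) = -3: A + 0 = -3 ⇒ A = -3.
So s(n) = - 3 \cdot 6^{n} + n.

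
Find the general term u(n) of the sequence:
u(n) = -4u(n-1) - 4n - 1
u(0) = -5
First-order linear with linear forcing.
Homogeneous solution: u_h(n) = A·(-4)^n.
Try particular u_p(n) = pn + q. Substituting:
  pn + q = -4(p(n-1) + q) - 4n - 1.
Matching the n-coefficient: p = -4p - 4 ⇒ p = - \frac{4}{5}.
Matching constants: q = 4p - 4q - 1 ⇒ q = - \frac{21}{25}.
General: u(n) = A·(-4)^n - \frac{4 n}{5} - \frac{21}{25}.
Apply u(0) = -5: A - \frac{21}{25} = -5 ⇒ A = - \frac{104}{25}.
So u(n) = - \frac{104 \left(-4\right)^{n}}{25} - \frac{4 n}{5} - \frac{21}{25}.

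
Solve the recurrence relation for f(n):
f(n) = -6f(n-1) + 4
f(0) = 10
First-order linear non-homogeneous.
Homogeneous solution: f_h(n) = A·(-6)^n.
Try constant particular solution f_p = K: K = -6K + 4 ⇒ K = \frac{4}{7}.
General: f(n) = A·(-6)^n + \frac{4}{7}.
Apply f(0) = 10: A + \frac{4}{7} = 10 ⇒ A = \frac{66}{7}.
So f(n) = \frac{66 \left(-6\right)^{n}}{7} + \frac{4}{7}.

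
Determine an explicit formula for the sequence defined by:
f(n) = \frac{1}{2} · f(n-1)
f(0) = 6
Pure geometric recurrence with ratio \frac{1}{2}.
By induction f(n) = f(0) · (\frac{1}{2})^n = 6 \cdot 2^{- n}.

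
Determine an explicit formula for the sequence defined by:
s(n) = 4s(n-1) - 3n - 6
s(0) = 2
First-order linear with linear forcing.
Homogeneous solution: s_h(n) = A·(4)^n.
Try particular s_p(n) = pn + q. Substituting:
  pn + q = 4(p(n-1) + q) - 3n - 6.
Matching the n-coefficient: p = 4p - 3 ⇒ p = 1.
Matching constants: q = -4p + 4q - 6 ⇒ q = \frac{10}{3}.
General: s(n) = A·(4)^n + n + \frac{10}{3}.
Apply s(0) = 2: A + \frac{10}{3} = 2 ⇒ A = - \frac{4}{3}.
So s(n) = - \frac{4 \cdot 4^{n}}{3} + n + \frac{10}{3}.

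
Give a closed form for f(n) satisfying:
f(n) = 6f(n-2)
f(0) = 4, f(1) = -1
Characteristic equation: x² - 6 = 0.
Discriminant Δ = (0)² + 4·(6) = 24.
Roots r₁,₂ = (0 ± √24)/2, so r₁ = \sqrt{6}, r₂ = - \sqrt{6}.
General solution: f(n) = A·r₁^n + B·r₂^n.
From the initial conditions, A + B = 4 and r₁A + r₂B = -1.
Since r₁ - r₂ = √24: A = (-1 - (4)r₂)/√24 = 2 - \frac{\sqrt{6}}{12}, and B = 4 - A = \frac{\sqrt{6}}{12} + 2.
So f(n) = \left(2 - \frac{\sqrt{6}}{12}\right)\left(\sqrt{6}\right)^n + \left(\frac{\sqrt{6}}{12} + 2\right)\left(- \sqrt{6}\right)^n.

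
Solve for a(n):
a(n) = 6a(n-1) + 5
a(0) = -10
First-order linear non-homogeneous.
Homogeneous solution: a_h(n) = A·(6)^n.
Try constant particular solution a_p = K: K = 6K + 5 ⇒ K = -1.
General: a(n) = A·(6)^n - 1.
Apply a(0) = -10: A - 1 = -10 ⇒ A = -9.
So a(n) = - 9 \cdot 6^{n} - 1.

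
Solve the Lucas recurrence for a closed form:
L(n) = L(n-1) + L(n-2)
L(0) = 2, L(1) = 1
This is the Lucas sequence.
Characteristic equation: x² - x - 1 = 0; roots r₁ = \frac{1}{2} + \frac{\sqrt{5}}{2}, r₂ = \frac{1}{2} - \frac{\sqrt{5}}{2}.
General: L(n) = A·r₁^n + B·r₂^n. Solving with L(0)=2, L(1)=1 gives A = 1, B = 1.
So L(n) = 2^{- n} \left(\left(1 - \sqrt{5}\right)^{n} + \left(1 + \sqrt{5}\right)^{n}\right).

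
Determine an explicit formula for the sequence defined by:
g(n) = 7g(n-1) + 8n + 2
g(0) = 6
First-order linear with linear forcing.
Homogeneous solution: g_h(n) = A·(7)^n.
Try particular g_p(n) = pn + q. Substituting:
  pn + q = 7(p(n-1) + q) + 8n + 2.
Matching the n-coefficient: p = 7p + 8 ⇒ p = - \frac{4}{3}.
Matching constants: q = -7p + 7q + 2 ⇒ q = - \frac{17}{9}.
General: g(n) = A·(7)^n - \frac{4 n}{3} - \frac{17}{9}.
Apply g(0) = 6: A - \frac{17}{9} = 6 ⇒ A = \frac{71}{9}.
So g(n) = \frac{71 \cdot 7^{n}}{9} - \frac{4 n}{3} - \frac{17}{9}.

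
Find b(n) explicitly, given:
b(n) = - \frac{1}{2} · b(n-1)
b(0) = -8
Pure geometric recurrence with ratio - \frac{1}{2}.
By induction b(n) = b(0) · (- \frac{1}{2})^n = - 8 \left(- \frac{1}{2}\right)^{n}.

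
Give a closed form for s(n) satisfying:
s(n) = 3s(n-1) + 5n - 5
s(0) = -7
First-order linear with linear forcing.
Homogeneous solution: s_h(n) = A·(3)^n.
Try particular s_p(n) = pn + q. Substituting:
  pn + q = 3(p(n-1) + q) + 5n - 5.
Matching the n-coefficient: p = 3p + 5 ⇒ p = - \frac{5}{2}.
Matching constants: q = -3p + 3q - 5 ⇒ q = - \frac{5}{4}.
General: s(n) = A·(3)^n - \frac{5 n}{2} - \frac{5}{4}.
Apply s(0) = -7: A - \frac{5}{4} = -7 ⇒ A = - \frac{23}{4}.
So s(n) = - \frac{23 \cdot 3^{n}}{4} - \frac{5 n}{2} - \frac{5}{4}.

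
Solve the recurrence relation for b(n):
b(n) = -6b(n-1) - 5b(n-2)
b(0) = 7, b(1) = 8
Characteristic equation: x² + 6x + 5 = 0, which factors as (x - (-5))(x - (-1)) = 0.
Roots r₁ = -5, r₂ = -1 (distinct).
General solution: b(n) = A·(-5)^n + B·(-1)^n.
From b(0) = 7: A + B = 7.
From b(1) = 8: -5A - B = 8.
Solving: A = - \frac{15}{4}, B = \frac{43}{4}.
So b(n) = \frac{43 \left(-1\right)^{n}}{4} - \frac{15 \left(-5\right)^{n}}{4}.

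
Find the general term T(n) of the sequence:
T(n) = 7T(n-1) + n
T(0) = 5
First-order linear with linear forcing.
Homogeneous solution: T_h(n) = A·(7)^n.
Try particular T_p(n) = pn + q. Substituting:
  pn + q = 7(p(n-1) + q) + n.
Matching the n-coefficient: p = 7p + 1 ⇒ p = - \frac{1}{6}.
Matching constants: q = -7p + 7q ⇒ q = - \frac{7}{36}.
General: T(n) = A·(7)^n - \frac{n}{6} - \frac{7}{36}.
Apply T(0) = 5: A - \frac{7}{36} = 5 ⇒ A = \frac{187}{36}.
So T(n) = \frac{187 \cdot 7^{n}}{36} - \frac{n}{6} - \frac{7}{36}.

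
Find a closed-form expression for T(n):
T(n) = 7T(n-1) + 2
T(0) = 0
First-order linear non-homogeneous.
Homogeneous solution: T_h(n) = A·(7)^n.
Try constant particular solution T_p = K: K = 7K + 2 ⇒ K = - \frac{1}{3}.
General: T(n) = A·(7)^n - \frac{1}{3}.
Apply T(0) = 0: A - \frac{1}{3} = 0 ⇒ A = \frac{1}{3}.
So T(n) = \frac{7^{n}}{3} - \frac{1}{3}.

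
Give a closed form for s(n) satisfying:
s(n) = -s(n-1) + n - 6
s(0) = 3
First-order linear with linear forcing.
Homogeneous solution: s_h(n) = A·(-1)^n.
Try particular s_p(n) = pn + q. Substituting:
  pn + q = -(p(n-1) + q) + n - 6.
Matching the n-coefficient: p = -p + 1 ⇒ p = \frac{1}{2}.
Matching constants: q = p - q - 6 ⇒ q = - \frac{11}{4}.
General: s(n) = A·(-1)^n + \frac{n}{2} - \frac{11}{4}.
Apply s(0) = 3: A - \frac{11}{4} = 3 ⇒ A = \frac{23}{4}.
So s(n) = \frac{23 \left(-1\right)^{n}}{4} + \frac{n}{2} - \frac{11}{4}.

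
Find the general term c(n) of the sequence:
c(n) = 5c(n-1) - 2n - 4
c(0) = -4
First-order linear with linear forcing.
Homogeneous solution: c_h(n) = A·(5)^n.
Try particular c_p(n) = pn + q. Substituting:
  pn + q = 5(p(n-1) + q) - 2n - 4.
Matching the n-coefficient: p = 5p - 2 ⇒ p = \frac{1}{2}.
Matching constants: q = -5p + 5q - 4 ⇒ q = \frac{13}{8}.
General: c(n) = A·(5)^n + \frac{n}{2} + \frac{13}{8}.
Apply c(0) = -4: A + \frac{13}{8} = -4 ⇒ A = - \frac{45}{8}.
So c(n) = - \frac{45 \cdot 5^{n}}{8} + \frac{n}{2} + \frac{13}{8}.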